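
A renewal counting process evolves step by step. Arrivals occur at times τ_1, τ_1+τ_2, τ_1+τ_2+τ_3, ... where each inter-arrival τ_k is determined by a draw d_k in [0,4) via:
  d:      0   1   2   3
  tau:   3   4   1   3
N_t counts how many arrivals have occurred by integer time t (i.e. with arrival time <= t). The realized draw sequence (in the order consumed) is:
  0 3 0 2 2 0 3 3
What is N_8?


draw d_1=0: τ_1=3, arrival time A_1=3
draw d_2=3: τ_2=3, arrival time A_2=6
draw d_3=0: τ_3=3, arrival time A_3=9
draw d_4=2: τ_4=1, arrival time A_4=10
draw d_5=2: τ_5=1, arrival time A_5=11
draw d_6=0: τ_6=3, arrival time A_6=14
draw d_7=3: τ_7=3, arrival time A_7=17
draw d_8=3: τ_8=3, arrival time A_8=20
N_t over t=0..8: 0:0 1:0 2:0 3:1 4:1 5:1 6:2 7:2 8:2

2


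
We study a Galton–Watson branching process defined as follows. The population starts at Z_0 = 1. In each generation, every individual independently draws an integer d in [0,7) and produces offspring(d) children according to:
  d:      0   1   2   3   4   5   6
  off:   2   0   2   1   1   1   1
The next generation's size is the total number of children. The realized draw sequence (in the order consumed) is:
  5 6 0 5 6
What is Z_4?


2

gen 0: Z_0=1, draws=[5], offspring=[1], Z_1=1
gen 1: Z_1=1, draws=[6], offspring=[1], Z_2=1
gen 2: Z_2=1, draws=[0], offspring=[2], Z_3=2
gen 3: Z_3=2, draws=[5, 6], offspring=[1, 1], Z_4=2


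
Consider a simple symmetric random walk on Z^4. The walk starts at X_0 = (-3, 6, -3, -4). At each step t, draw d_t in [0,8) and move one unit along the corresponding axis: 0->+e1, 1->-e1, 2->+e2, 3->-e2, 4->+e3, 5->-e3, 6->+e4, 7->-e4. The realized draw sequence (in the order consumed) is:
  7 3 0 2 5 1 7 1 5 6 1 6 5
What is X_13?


(-5, 6, -6, -4)

t=0: X=(-3, 6, -3, -4), d=7 → -e4, X_1=(-3, 6, -3, -5)
t=1: X=(-3, 6, -3, -5), d=3 → -e2, X_2=(-3, 5, -3, -5)
t=2: X=(-3, 5, -3, -5), d=0 → +e1, X_3=(-2, 5, -3, -5)
t=3: X=(-2, 5, -3, -5), d=2 → +e2, X_4=(-2, 6, -3, -5)
t=4: X=(-2, 6, -3, -5), d=5 → -e3, X_5=(-2, 6, -4, -5)
t=5: X=(-2, 6, -4, -5), d=1 → -e1, X_6=(-3, 6, -4, -5)
t=6: X=(-3, 6, -4, -5), d=7 → -e4, X_7=(-3, 6, -4, -6)
t=7: X=(-3, 6, -4, -6), d=1 → -e1, X_8=(-4, 6, -4, -6)
t=8: X=(-4, 6, -4, -6), d=5 → -e3, X_9=(-4, 6, -5, -6)
t=9: X=(-4, 6, -5, -6), d=6 → +e4, X_10=(-4, 6, -5, -5)
t=10: X=(-4, 6, -5, -5), d=1 → -e1, X_11=(-5, 6, -5, -5)
t=11: X=(-5, 6, -5, -5), d=6 → +e4, X_12=(-5, 6, -5, -4)
t=12: X=(-5, 6, -5, -4), d=5 → -e3, X_13=(-5, 6, -6, -4)


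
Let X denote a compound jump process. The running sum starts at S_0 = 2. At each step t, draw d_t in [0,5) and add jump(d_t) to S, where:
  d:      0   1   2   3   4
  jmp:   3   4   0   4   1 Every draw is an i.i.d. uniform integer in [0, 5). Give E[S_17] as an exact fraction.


Outcome values over d=0..4: [3, 4, 0, 4, 1]
Σy = 12, Σy² = 42, M = 5
μ = 12/5 = 12/5,  σ² = 42/5 − (12/5)² = 66/25
E[S_17] = 2 + 17·(12/5) = 214/5

214/5


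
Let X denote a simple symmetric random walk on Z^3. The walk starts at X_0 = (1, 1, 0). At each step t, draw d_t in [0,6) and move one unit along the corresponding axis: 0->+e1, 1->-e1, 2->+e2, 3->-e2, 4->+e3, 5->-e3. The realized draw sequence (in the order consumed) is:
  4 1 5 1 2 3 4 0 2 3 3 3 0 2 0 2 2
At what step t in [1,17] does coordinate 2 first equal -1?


t=0: X=(1, 1, 0), d=4 → +e3, X_1=(1, 1, 1)
t=1: X=(1, 1, 1), d=1 → -e1, X_2=(0, 1, 1)
t=2: X=(0, 1, 1), d=5 → -e3, X_3=(0, 1, 0)
t=3: X=(0, 1, 0), d=1 → -e1, X_4=(-1, 1, 0)
t=4: X=(-1, 1, 0), d=2 → +e2, X_5=(-1, 2, 0)
t=5: X=(-1, 2, 0), d=3 → -e2, X_6=(-1, 1, 0)
t=6: X=(-1, 1, 0), d=4 → +e3, X_7=(-1, 1, 1)
t=7: X=(-1, 1, 1), d=0 → +e1, X_8=(0, 1, 1)
t=8: X=(0, 1, 1), d=2 → +e2, X_9=(0, 2, 1)
t=9: X=(0, 2, 1), d=3 → -e2, X_10=(0, 1, 1)
t=10: X=(0, 1, 1), d=3 → -e2, X_11=(0, 0, 1)
t=11: X=(0, 0, 1), d=3 → -e2, X_12=(0, -1, 1)
t=12: X=(0, -1, 1), d=0 → +e1, X_13=(1, -1, 1)
t=13: X=(1, -1, 1), d=2 → +e2, X_14=(1, 0, 1)
t=14: X=(1, 0, 1), d=0 → +e1, X_15=(2, 0, 1)
t=15: X=(2, 0, 1), d=2 → +e2, X_16=(2, 1, 1)
t=16: X=(2, 1, 1), d=2 → +e2, X_17=(2, 2, 1)

12


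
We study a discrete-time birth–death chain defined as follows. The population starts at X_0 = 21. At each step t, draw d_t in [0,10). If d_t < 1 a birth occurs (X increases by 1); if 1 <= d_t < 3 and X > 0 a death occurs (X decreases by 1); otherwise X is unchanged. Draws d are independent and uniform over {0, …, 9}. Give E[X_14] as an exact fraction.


X can drop by at most 1 per step and X_0 = 21 > T = 14, so X_t >= 21 − t >= 7 > 0 for every t <= 14: the floor at 0 (the 'and X > 0' condition) never binds. Hence X_14 = X_0 + Σ_{t<14} Y_t with i.i.d. increments Y_t = y(d_t) ∈ {+1, −1, 0}.
Outcome values over d=0..9: [1, -1, -1, 0, 0, 0, 0, 0, 0, 0]
Σy = -1, Σy² = 3, M = 10
μ = -1/10 = -1/10,  σ² = 3/10 − (-1/10)² = 29/100
E[X_14] = 21 + 14·(-1/10) = 98/5

98/5


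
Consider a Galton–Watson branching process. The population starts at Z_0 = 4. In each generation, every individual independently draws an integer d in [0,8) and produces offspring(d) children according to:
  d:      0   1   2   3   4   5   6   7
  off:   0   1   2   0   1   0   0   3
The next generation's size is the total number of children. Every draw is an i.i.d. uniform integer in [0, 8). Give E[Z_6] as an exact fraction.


117649/65536

Outcome values over d=0..7: [0, 1, 2, 0, 1, 0, 0, 3]
Σy = 7, Σy² = 15, M = 8
μ = 7/8 = 7/8,  σ² = 15/8 − (7/8)² = 71/64
E[Z_0] = 4
E[Z_1] = 7/8·E[Z_0] = 7/2
E[Z_2] = 7/8·E[Z_1] = 49/16
E[Z_3] = 7/8·E[Z_2] = 343/128
E[Z_4] = 7/8·E[Z_3] = 2401/1024
E[Z_5] = 7/8·E[Z_4] = 16807/8192
E[Z_6] = 7/8·E[Z_5] = 117649/65536


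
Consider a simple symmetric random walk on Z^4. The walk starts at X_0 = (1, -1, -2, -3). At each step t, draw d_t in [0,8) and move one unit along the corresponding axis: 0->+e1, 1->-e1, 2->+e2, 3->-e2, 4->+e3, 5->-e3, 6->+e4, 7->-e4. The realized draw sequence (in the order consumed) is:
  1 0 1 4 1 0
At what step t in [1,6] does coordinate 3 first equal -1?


t=0: X=(1, -1, -2, -3), d=1 → -e1, X_1=(0, -1, -2, -3)
t=1: X=(0, -1, -2, -3), d=0 → +e1, X_2=(1, -1, -2, -3)
t=2: X=(1, -1, -2, -3), d=1 → -e1, X_3=(0, -1, -2, -3)
t=3: X=(0, -1, -2, -3), d=4 → +e3, X_4=(0, -1, -1, -3)
t=4: X=(0, -1, -1, -3), d=1 → -e1, X_5=(-1, -1, -1, -3)
t=5: X=(-1, -1, -1, -3), d=0 → +e1, X_6=(0, -1, -1, -3)

4


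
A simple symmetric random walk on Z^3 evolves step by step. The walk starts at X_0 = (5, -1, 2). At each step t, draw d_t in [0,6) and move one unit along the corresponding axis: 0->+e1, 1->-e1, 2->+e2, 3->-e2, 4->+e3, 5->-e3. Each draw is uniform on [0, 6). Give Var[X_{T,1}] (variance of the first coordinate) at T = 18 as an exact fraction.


Outcome values over d=0..5: [1, -1, 0, 0, 0, 0]
Σy = 0, Σy² = 2, M = 6
μ = 0/6 = 0,  σ² = 2/6 − (0)² = 1/3
Independent increments: Var[X_18] = 18·σ² = 18·(1/3) = 6

6


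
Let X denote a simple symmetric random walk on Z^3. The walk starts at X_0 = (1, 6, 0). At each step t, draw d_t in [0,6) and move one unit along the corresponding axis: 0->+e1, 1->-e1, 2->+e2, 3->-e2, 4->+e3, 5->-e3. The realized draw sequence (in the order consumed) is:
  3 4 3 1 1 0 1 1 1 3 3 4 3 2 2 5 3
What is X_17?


t=0: X=(1, 6, 0), d=3 → -e2, X_1=(1, 5, 0)
t=1: X=(1, 5, 0), d=4 → +e3, X_2=(1, 5, 1)
t=2: X=(1, 5, 1), d=3 → -e2, X_3=(1, 4, 1)
t=3: X=(1, 4, 1), d=1 → -e1, X_4=(0, 4, 1)
t=4: X=(0, 4, 1), d=1 → -e1, X_5=(-1, 4, 1)
t=5: X=(-1, 4, 1), d=0 → +e1, X_6=(0, 4, 1)
t=6: X=(0, 4, 1), d=1 → -e1, X_7=(-1, 4, 1)
t=7: X=(-1, 4, 1), d=1 → -e1, X_8=(-2, 4, 1)
t=8: X=(-2, 4, 1), d=1 → -e1, X_9=(-3, 4, 1)
t=9: X=(-3, 4, 1), d=3 → -e2, X_10=(-3, 3, 1)
t=10: X=(-3, 3, 1), d=3 → -e2, X_11=(-3, 2, 1)
t=11: X=(-3, 2, 1), d=4 → +e3, X_12=(-3, 2, 2)
t=12: X=(-3, 2, 2), d=3 → -e2, X_13=(-3, 1, 2)
t=13: X=(-3, 1, 2), d=2 → +e2, X_14=(-3, 2, 2)
t=14: X=(-3, 2, 2), d=2 → +e2, X_15=(-3, 3, 2)
t=15: X=(-3, 3, 2), d=5 → -e3, X_16=(-3, 3, 1)
t=16: X=(-3, 3, 1), d=3 → -e2, X_17=(-3, 2, 1)

(-3, 2, 1)


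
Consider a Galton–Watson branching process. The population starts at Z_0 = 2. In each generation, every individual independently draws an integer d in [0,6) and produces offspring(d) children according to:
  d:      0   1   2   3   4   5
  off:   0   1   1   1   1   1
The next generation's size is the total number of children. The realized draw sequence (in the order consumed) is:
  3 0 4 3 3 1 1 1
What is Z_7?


1

gen 0: Z_0=2, draws=[3, 0], offspring=[1, 0], Z_1=1
gen 1: Z_1=1, draws=[4], offspring=[1], Z_2=1
gen 2: Z_2=1, draws=[3], offspring=[1], Z_3=1
gen 3: Z_3=1, draws=[3], offspring=[1], Z_4=1
gen 4: Z_4=1, draws=[1], offspring=[1], Z_5=1
gen 5: Z_5=1, draws=[1], offspring=[1], Z_6=1
gen 6: Z_6=1, draws=[1], offspring=[1], Z_7=1


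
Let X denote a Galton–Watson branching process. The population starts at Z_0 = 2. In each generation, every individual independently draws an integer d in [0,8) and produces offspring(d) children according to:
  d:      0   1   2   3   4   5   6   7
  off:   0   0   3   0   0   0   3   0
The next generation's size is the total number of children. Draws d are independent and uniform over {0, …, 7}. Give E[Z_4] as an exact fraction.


81/128

Outcome values over d=0..7: [0, 0, 3, 0, 0, 0, 3, 0]
Σy = 6, Σy² = 18, M = 8
μ = 6/8 = 3/4,  σ² = 18/8 − (3/4)² = 27/16
E[Z_0] = 2
E[Z_1] = 3/4·E[Z_0] = 3/2
E[Z_2] = 3/4·E[Z_1] = 9/8
E[Z_3] = 3/4·E[Z_2] = 27/32
E[Z_4] = 3/4·E[Z_3] = 81/128


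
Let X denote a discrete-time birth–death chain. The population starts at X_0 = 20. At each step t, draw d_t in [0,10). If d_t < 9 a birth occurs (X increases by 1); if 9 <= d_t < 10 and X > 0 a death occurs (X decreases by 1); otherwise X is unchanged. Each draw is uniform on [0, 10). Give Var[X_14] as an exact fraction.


126/25

X can drop by at most 1 per step and X_0 = 20 > T = 14, so X_t >= 20 − t >= 6 > 0 for every t <= 14: the floor at 0 (the 'and X > 0' condition) never binds. Hence X_14 = X_0 + Σ_{t<14} Y_t with i.i.d. increments Y_t = y(d_t) ∈ {+1, −1, 0}.
Outcome values over d=0..9: [1, 1, 1, 1, 1, 1, 1, 1, 1, -1]
Σy = 8, Σy² = 10, M = 10
μ = 8/10 = 4/5,  σ² = 10/10 − (4/5)² = 9/25
Independent increments: Var[X_14] = 14·σ² = 14·(9/25) = 126/25


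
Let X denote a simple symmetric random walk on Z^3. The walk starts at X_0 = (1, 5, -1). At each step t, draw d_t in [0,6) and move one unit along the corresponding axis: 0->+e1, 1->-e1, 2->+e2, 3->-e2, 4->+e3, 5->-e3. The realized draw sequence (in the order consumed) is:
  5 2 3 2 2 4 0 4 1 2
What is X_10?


t=0: X=(1, 5, -1), d=5 → -e3, X_1=(1, 5, -2)
t=1: X=(1, 5, -2), d=2 → +e2, X_2=(1, 6, -2)
t=2: X=(1, 6, -2), d=3 → -e2, X_3=(1, 5, -2)
t=3: X=(1, 5, -2), d=2 → +e2, X_4=(1, 6, -2)
t=4: X=(1, 6, -2), d=2 → +e2, X_5=(1, 7, -2)
t=5: X=(1, 7, -2), d=4 → +e3, X_6=(1, 7, -1)
t=6: X=(1, 7, -1), d=0 → +e1, X_7=(2, 7, -1)
t=7: X=(2, 7, -1), d=4 → +e3, X_8=(2, 7, 0)
t=8: X=(2, 7, 0), d=1 → -e1, X_9=(1, 7, 0)
t=9: X=(1, 7, 0), d=2 → +e2, X_10=(1, 8, 0)

(1, 8, 0)


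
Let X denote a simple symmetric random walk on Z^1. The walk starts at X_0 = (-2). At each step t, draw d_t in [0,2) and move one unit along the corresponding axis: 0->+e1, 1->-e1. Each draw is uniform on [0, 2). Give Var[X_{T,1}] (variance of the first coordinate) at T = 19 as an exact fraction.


19

Outcome values over d=0..1: [1, -1]
Σy = 0, Σy² = 2, M = 2
μ = 0/2 = 0,  σ² = 2/2 − (0)² = 1
Independent increments: Var[X_19] = 19·σ² = 19·(1) = 19


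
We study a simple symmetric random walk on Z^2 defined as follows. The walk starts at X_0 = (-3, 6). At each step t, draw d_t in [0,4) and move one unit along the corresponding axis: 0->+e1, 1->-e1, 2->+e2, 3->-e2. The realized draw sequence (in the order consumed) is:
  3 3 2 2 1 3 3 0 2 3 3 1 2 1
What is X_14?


t=0: X=(-3, 6), d=3 → -e2, X_1=(-3, 5)
t=1: X=(-3, 5), d=3 → -e2, X_2=(-3, 4)
t=2: X=(-3, 4), d=2 → +e2, X_3=(-3, 5)
t=3: X=(-3, 5), d=2 → +e2, X_4=(-3, 6)
t=4: X=(-3, 6), d=1 → -e1, X_5=(-4, 6)
t=5: X=(-4, 6), d=3 → -e2, X_6=(-4, 5)
t=6: X=(-4, 5), d=3 → -e2, X_7=(-4, 4)
t=7: X=(-4, 4), d=0 → +e1, X_8=(-3, 4)
t=8: X=(-3, 4), d=2 → +e2, X_9=(-3, 5)
t=9: X=(-3, 5), d=3 → -e2, X_10=(-3, 4)
t=10: X=(-3, 4), d=3 → -e2, X_11=(-3, 3)
t=11: X=(-3, 3), d=1 → -e1, X_12=(-4, 3)
t=12: X=(-4, 3), d=2 → +e2, X_13=(-4, 4)
t=13: X=(-4, 4), d=1 → -e1, X_14=(-5, 4)

(-5, 4)


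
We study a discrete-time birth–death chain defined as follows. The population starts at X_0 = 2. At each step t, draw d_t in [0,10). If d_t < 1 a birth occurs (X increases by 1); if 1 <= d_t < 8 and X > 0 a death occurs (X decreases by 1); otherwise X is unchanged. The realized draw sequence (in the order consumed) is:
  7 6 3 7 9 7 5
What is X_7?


t=0: X=2, d=7 → death, X_1=1
t=1: X=1, d=6 → death, X_2=0
t=2: X=0, d=3 → hold, X_3=0
t=3: X=0, d=7 → hold, X_4=0
t=4: X=0, d=9 → hold, X_5=0
t=5: X=0, d=7 → hold, X_6=0
t=6: X=0, d=5 → hold, X_7=0

0


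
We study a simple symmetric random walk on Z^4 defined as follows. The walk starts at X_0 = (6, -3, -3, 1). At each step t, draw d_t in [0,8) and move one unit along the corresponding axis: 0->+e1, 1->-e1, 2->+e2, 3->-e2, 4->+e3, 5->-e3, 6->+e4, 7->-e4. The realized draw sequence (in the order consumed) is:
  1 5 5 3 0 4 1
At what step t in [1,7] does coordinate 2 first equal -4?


t=0: X=(6, -3, -3, 1), d=1 → -e1, X_1=(5, -3, -3, 1)
t=1: X=(5, -3, -3, 1), d=5 → -e3, X_2=(5, -3, -4, 1)
t=2: X=(5, -3, -4, 1), d=5 → -e3, X_3=(5, -3, -5, 1)
t=3: X=(5, -3, -5, 1), d=3 → -e2, X_4=(5, -4, -5, 1)
t=4: X=(5, -4, -5, 1), d=0 → +e1, X_5=(6, -4, -5, 1)
t=5: X=(6, -4, -5, 1), d=4 → +e3, X_6=(6, -4, -4, 1)
t=6: X=(6, -4, -4, 1), d=1 → -e1, X_7=(5, -4, -4, 1)

4


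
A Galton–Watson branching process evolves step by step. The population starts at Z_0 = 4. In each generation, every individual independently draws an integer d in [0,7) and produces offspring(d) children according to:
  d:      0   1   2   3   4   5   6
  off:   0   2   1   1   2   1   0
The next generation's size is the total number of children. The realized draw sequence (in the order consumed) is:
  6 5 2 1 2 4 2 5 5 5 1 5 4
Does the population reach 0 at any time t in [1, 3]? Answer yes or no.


gen 0: Z_0=4, draws=[6, 5, 2, 1], offspring=[0, 1, 1, 2], Z_1=4
gen 1: Z_1=4, draws=[2, 4, 2, 5], offspring=[1, 2, 1, 1], Z_2=5
gen 2: Z_2=5, draws=[5, 5, 1, 5, 4], offspring=[1, 1, 2, 1, 2], Z_3=7

no


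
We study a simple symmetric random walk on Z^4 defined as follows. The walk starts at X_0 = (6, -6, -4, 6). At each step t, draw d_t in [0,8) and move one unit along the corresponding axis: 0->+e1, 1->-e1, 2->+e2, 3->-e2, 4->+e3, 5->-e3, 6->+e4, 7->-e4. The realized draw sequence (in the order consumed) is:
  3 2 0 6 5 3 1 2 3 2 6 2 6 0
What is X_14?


t=0: X=(6, -6, -4, 6), d=3 → -e2, X_1=(6, -7, -4, 6)
t=1: X=(6, -7, -4, 6), d=2 → +e2, X_2=(6, -6, -4, 6)
t=2: X=(6, -6, -4, 6), d=0 → +e1, X_3=(7, -6, -4, 6)
t=3: X=(7, -6, -4, 6), d=6 → +e4, X_4=(7, -6, -4, 7)
t=4: X=(7, -6, -4, 7), d=5 → -e3, X_5=(7, -6, -5, 7)
t=5: X=(7, -6, -5, 7), d=3 → -e2, X_6=(7, -7, -5, 7)
t=6: X=(7, -7, -5, 7), d=1 → -e1, X_7=(6, -7, -5, 7)
t=7: X=(6, -7, -5, 7), d=2 → +e2, X_8=(6, -6, -5, 7)
t=8: X=(6, -6, -5, 7), d=3 → -e2, X_9=(6, -7, -5, 7)
t=9: X=(6, -7, -5, 7), d=2 → +e2, X_10=(6, -6, -5, 7)
t=10: X=(6, -6, -5, 7), d=6 → +e4, X_11=(6, -6, -5, 8)
t=11: X=(6, -6, -5, 8), d=2 → +e2, X_12=(6, -5, -5, 8)
t=12: X=(6, -5, -5, 8), d=6 → +e4, X_13=(6, -5, -5, 9)
t=13: X=(6, -5, -5, 9), d=0 → +e1, X_14=(7, -5, -5, 9)

(7, -5, -5, 9)


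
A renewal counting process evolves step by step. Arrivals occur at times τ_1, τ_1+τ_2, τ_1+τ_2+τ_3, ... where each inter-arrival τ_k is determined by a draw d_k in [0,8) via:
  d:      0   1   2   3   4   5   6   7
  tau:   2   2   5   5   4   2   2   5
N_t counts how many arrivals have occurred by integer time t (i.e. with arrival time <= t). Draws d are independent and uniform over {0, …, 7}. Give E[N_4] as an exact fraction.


7/8

Inter-arrival values over d=0..7: [2, 2, 5, 5, 4, 2, 2, 5]
Each d has probability 1/8, so the pmf of τ is: f(2) = 1/2, f(4) = 1/8, f(5) = 3/8
Renewal equation for m(n) = E[N_n]: condition on τ_1 = k (if k <= n, one arrival plus a fresh copy on the remaining n−k steps): m(n) = F(n) + Σ_{k<=n} f(k)·m(n−k), where F(n) = P(τ <= n) and m(0) = 0
m(1) = F(1) = 0
m(2) = F(2) = 1/2
m(3) = F(3) = 1/2
m(4) = F(4) + f(2)·m(2) = 5/8 + 1/2·1/2 = 7/8
E[N_4] = m(4) = 7/8


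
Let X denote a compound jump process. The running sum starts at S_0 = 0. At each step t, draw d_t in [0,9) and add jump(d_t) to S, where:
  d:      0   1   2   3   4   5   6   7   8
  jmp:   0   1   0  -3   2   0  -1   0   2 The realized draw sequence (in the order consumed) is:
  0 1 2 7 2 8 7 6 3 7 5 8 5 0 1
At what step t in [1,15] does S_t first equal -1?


t=0: S=0, d=0, jump=0, S_1=0
t=1: S=0, d=1, jump=1, S_2=1
t=2: S=1, d=2, jump=0, S_3=1
t=3: S=1, d=7, jump=0, S_4=1
t=4: S=1, d=2, jump=0, S_5=1
t=5: S=1, d=8, jump=2, S_6=3
t=6: S=3, d=7, jump=0, S_7=3
t=7: S=3, d=6, jump=-1, S_8=2
t=8: S=2, d=3, jump=-3, S_9=-1
t=9: S=-1, d=7, jump=0, S_10=-1
t=10: S=-1, d=5, jump=0, S_11=-1
t=11: S=-1, d=8, jump=2, S_12=1
t=12: S=1, d=5, jump=0, S_13=1
t=13: S=1, d=0, jump=0, S_14=1
t=14: S=1, d=1, jump=1, S_15=2

9


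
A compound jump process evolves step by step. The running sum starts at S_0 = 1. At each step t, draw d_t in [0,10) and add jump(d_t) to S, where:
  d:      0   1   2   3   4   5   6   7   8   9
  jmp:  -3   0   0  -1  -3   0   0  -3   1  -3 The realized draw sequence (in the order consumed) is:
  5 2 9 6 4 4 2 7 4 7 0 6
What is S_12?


t=0: S=1, d=5, jump=0, S_1=1
t=1: S=1, d=2, jump=0, S_2=1
t=2: S=1, d=9, jump=-3, S_3=-2
t=3: S=-2, d=6, jump=0, S_4=-2
t=4: S=-2, d=4, jump=-3, S_5=-5
t=5: S=-5, d=4, jump=-3, S_6=-8
t=6: S=-8, d=2, jump=0, S_7=-8
t=7: S=-8, d=7, jump=-3, S_8=-11
t=8: S=-11, d=4, jump=-3, S_9=-14
t=9: S=-14, d=7, jump=-3, S_10=-17
t=10: S=-17, d=0, jump=-3, S_11=-20
t=11: S=-20, d=6, jump=0, S_12=-20

-20


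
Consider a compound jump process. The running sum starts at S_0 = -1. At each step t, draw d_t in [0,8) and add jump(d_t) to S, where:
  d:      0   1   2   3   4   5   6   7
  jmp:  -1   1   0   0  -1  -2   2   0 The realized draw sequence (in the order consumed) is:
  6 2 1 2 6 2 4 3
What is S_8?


3

t=0: S=-1, d=6, jump=2, S_1=1
t=1: S=1, d=2, jump=0, S_2=1
t=2: S=1, d=1, jump=1, S_3=2
t=3: S=2, d=2, jump=0, S_4=2
t=4: S=2, d=6, jump=2, S_5=4
t=5: S=4, d=2, jump=0, S_6=4
t=6: S=4, d=4, jump=-1, S_7=3
t=7: S=3, d=3, jump=0, S_8=3


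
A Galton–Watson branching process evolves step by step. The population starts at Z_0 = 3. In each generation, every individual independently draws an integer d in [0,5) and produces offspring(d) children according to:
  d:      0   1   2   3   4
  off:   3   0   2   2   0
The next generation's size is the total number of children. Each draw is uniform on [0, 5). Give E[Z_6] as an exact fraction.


352947/15625

Outcome values over d=0..4: [3, 0, 2, 2, 0]
Σy = 7, Σy² = 17, M = 5
μ = 7/5 = 7/5,  σ² = 17/5 − (7/5)² = 36/25
E[Z_0] = 3
E[Z_1] = 7/5·E[Z_0] = 21/5
E[Z_2] = 7/5·E[Z_1] = 147/25
E[Z_3] = 7/5·E[Z_2] = 1029/125
E[Z_4] = 7/5·E[Z_3] = 7203/625
E[Z_5] = 7/5·E[Z_4] = 50421/3125
E[Z_6] = 7/5·E[Z_5] = 352947/15625


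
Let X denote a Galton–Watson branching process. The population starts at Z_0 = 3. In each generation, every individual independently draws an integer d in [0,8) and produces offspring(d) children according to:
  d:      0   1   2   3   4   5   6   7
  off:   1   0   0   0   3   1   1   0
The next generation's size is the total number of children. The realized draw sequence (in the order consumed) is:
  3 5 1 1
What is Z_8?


gen 0: Z_0=3, draws=[3, 5, 1], offspring=[0, 1, 0], Z_1=1
gen 1: Z_1=1, draws=[1], offspring=[0], Z_2=0
gen 2: Z_2=0, draws=[], offspring=[], Z_3=0
gen 3: Z_3=0, draws=[], offspring=[], Z_4=0
gen 4: Z_4=0, draws=[], offspring=[], Z_5=0
gen 5: Z_5=0, draws=[], offspring=[], Z_6=0
gen 6: Z_6=0, draws=[], offspring=[], Z_7=0
gen 7: Z_7=0, draws=[], offspring=[], Z_8=0

0


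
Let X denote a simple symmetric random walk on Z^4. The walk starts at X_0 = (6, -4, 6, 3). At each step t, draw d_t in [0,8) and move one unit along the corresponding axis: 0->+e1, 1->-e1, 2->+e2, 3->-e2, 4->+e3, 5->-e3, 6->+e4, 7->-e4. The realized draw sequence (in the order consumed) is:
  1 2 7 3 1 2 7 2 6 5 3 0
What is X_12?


(5, -3, 5, 2)

t=0: X=(6, -4, 6, 3), d=1 → -e1, X_1=(5, -4, 6, 3)
t=1: X=(5, -4, 6, 3), d=2 → +e2, X_2=(5, -3, 6, 3)
t=2: X=(5, -3, 6, 3), d=7 → -e4, X_3=(5, -3, 6, 2)
t=3: X=(5, -3, 6, 2), d=3 → -e2, X_4=(5, -4, 6, 2)
t=4: X=(5, -4, 6, 2), d=1 → -e1, X_5=(4, -4, 6, 2)
t=5: X=(4, -4, 6, 2), d=2 → +e2, X_6=(4, -3, 6, 2)
t=6: X=(4, -3, 6, 2), d=7 → -e4, X_7=(4, -3, 6, 1)
t=7: X=(4, -3, 6, 1), d=2 → +e2, X_8=(4, -2, 6, 1)
t=8: X=(4, -2, 6, 1), d=6 → +e4, X_9=(4, -2, 6, 2)
t=9: X=(4, -2, 6, 2), d=5 → -e3, X_10=(4, -2, 5, 2)
t=10: X=(4, -2, 5, 2), d=3 → -e2, X_11=(4, -3, 5, 2)
t=11: X=(4, -3, 5, 2), d=0 → +e1, X_12=(5, -3, 5, 2)


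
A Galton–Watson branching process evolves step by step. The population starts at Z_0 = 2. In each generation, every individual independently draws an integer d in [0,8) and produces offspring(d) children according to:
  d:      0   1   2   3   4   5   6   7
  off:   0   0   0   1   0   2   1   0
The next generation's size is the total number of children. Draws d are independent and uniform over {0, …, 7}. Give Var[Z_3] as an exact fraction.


7/16

Outcome values over d=0..7: [0, 0, 0, 1, 0, 2, 1, 0]
Σy = 4, Σy² = 6, M = 8
μ = 4/8 = 1/2,  σ² = 6/8 − (1/2)² = 1/2
V_0 = 0, E_0 = 2
V_1 = 1/2·E_0 + (1/2)²·V_0 = 1;  E_1 = 1
V_2 = 1/2·E_1 + (1/2)²·V_1 = 3/4;  E_2 = 1/2
V_3 = 1/2·E_2 + (1/2)²·V_2 = 7/16;  E_3 = 1/4


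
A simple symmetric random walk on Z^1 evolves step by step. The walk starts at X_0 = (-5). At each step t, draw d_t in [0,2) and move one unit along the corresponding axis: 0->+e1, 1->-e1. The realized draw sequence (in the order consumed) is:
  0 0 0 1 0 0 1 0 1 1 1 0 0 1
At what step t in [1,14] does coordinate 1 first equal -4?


t=0: X=(-5), d=0 → +e1, X_1=(-4)
t=1: X=(-4), d=0 → +e1, X_2=(-3)
t=2: X=(-3), d=0 → +e1, X_3=(-2)
t=3: X=(-2), d=1 → -e1, X_4=(-3)
t=4: X=(-3), d=0 → +e1, X_5=(-2)
t=5: X=(-2), d=0 → +e1, X_6=(-1)
t=6: X=(-1), d=1 → -e1, X_7=(-2)
t=7: X=(-2), d=0 → +e1, X_8=(-1)
t=8: X=(-1), d=1 → -e1, X_9=(-2)
t=9: X=(-2), d=1 → -e1, X_10=(-3)
t=10: X=(-3), d=1 → -e1, X_11=(-4)
t=11: X=(-4), d=0 → +e1, X_12=(-3)
t=12: X=(-3), d=0 → +e1, X_13=(-2)
t=13: X=(-2), d=1 → -e1, X_14=(-3)

1


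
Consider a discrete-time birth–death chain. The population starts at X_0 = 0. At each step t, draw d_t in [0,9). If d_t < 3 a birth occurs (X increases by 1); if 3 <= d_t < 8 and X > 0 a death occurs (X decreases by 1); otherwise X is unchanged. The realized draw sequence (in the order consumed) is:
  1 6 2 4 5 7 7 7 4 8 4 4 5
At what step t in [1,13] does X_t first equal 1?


t=0: X=0, d=1 → birth, X_1=1
t=1: X=1, d=6 → death, X_2=0
t=2: X=0, d=2 → birth, X_3=1
t=3: X=1, d=4 → death, X_4=0
t=4: X=0, d=5 → hold, X_5=0
t=5: X=0, d=7 → hold, X_6=0
t=6: X=0, d=7 → hold, X_7=0
t=7: X=0, d=7 → hold, X_8=0
t=8: X=0, d=4 → hold, X_9=0
t=9: X=0, d=8 → hold, X_10=0
t=10: X=0, d=4 → hold, X_11=0
t=11: X=0, d=4 → hold, X_12=0
t=12: X=0, d=5 → hold, X_13=0

1


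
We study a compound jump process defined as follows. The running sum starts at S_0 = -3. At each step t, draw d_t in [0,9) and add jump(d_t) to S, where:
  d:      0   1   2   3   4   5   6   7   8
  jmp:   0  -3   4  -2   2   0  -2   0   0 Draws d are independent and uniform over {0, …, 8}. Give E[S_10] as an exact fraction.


Outcome values over d=0..8: [0, -3, 4, -2, 2, 0, -2, 0, 0]
Σy = -1, Σy² = 37, M = 9
μ = -1/9 = -1/9,  σ² = 37/9 − (-1/9)² = 332/81
E[S_10] = -3 + 10·(-1/9) = -37/9

-37/9


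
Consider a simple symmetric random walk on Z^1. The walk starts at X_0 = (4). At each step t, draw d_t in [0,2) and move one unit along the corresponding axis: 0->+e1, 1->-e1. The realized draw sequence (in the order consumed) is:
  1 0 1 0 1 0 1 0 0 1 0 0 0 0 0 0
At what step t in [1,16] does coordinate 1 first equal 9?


15

t=0: X=(4), d=1 → -e1, X_1=(3)
t=1: X=(3), d=0 → +e1, X_2=(4)
t=2: X=(4), d=1 → -e1, X_3=(3)
t=3: X=(3), d=0 → +e1, X_4=(4)
t=4: X=(4), d=1 → -e1, X_5=(3)
t=5: X=(3), d=0 → +e1, X_6=(4)
t=6: X=(4), d=1 → -e1, X_7=(3)
t=7: X=(3), d=0 → +e1, X_8=(4)
t=8: X=(4), d=0 → +e1, X_9=(5)
t=9: X=(5), d=1 → -e1, X_10=(4)
t=10: X=(4), d=0 → +e1, X_11=(5)
t=11: X=(5), d=0 → +e1, X_12=(6)
t=12: X=(6), d=0 → +e1, X_13=(7)
t=13: X=(7), d=0 → +e1, X_14=(8)
t=14: X=(8), d=0 → +e1, X_15=(9)
t=15: X=(9), d=0 → +e1, X_16=(10)


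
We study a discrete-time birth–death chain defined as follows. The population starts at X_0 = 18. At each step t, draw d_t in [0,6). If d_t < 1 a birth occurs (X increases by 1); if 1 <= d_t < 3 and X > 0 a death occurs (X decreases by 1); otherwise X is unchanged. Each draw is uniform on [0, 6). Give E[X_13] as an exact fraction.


95/6

X can drop by at most 1 per step and X_0 = 18 > T = 13, so X_t >= 18 − t >= 5 > 0 for every t <= 13: the floor at 0 (the 'and X > 0' condition) never binds. Hence X_13 = X_0 + Σ_{t<13} Y_t with i.i.d. increments Y_t = y(d_t) ∈ {+1, −1, 0}.
Outcome values over d=0..5: [1, -1, -1, 0, 0, 0]
Σy = -1, Σy² = 3, M = 6
μ = -1/6 = -1/6,  σ² = 3/6 − (-1/6)² = 17/36
E[X_13] = 18 + 13·(-1/6) = 95/6


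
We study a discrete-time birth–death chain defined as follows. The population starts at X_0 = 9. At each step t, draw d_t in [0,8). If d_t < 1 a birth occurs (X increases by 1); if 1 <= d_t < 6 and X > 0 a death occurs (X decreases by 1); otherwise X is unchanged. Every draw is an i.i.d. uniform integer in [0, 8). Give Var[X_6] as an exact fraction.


3

X can drop by at most 1 per step and X_0 = 9 > T = 6, so X_t >= 9 − t >= 3 > 0 for every t <= 6: the floor at 0 (the 'and X > 0' condition) never binds. Hence X_6 = X_0 + Σ_{t<6} Y_t with i.i.d. increments Y_t = y(d_t) ∈ {+1, −1, 0}.
Outcome values over d=0..7: [1, -1, -1, -1, -1, -1, 0, 0]
Σy = -4, Σy² = 6, M = 8
μ = -4/8 = -1/2,  σ² = 6/8 − (-1/2)² = 1/2
Independent increments: Var[X_6] = 6·σ² = 6·(1/2) = 3


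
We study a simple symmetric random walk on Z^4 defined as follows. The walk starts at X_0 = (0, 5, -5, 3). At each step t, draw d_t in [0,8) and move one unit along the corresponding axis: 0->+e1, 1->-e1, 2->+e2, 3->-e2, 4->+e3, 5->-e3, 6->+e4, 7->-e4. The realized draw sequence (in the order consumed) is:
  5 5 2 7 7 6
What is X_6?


t=0: X=(0, 5, -5, 3), d=5 → -e3, X_1=(0, 5, -6, 3)
t=1: X=(0, 5, -6, 3), d=5 → -e3, X_2=(0, 5, -7, 3)
t=2: X=(0, 5, -7, 3), d=2 → +e2, X_3=(0, 6, -7, 3)
t=3: X=(0, 6, -7, 3), d=7 → -e4, X_4=(0, 6, -7, 2)
t=4: X=(0, 6, -7, 2), d=7 → -e4, X_5=(0, 6, -7, 1)
t=5: X=(0, 6, -7, 1), d=6 → +e4, X_6=(0, 6, -7, 2)

(0, 6, -7, 2)


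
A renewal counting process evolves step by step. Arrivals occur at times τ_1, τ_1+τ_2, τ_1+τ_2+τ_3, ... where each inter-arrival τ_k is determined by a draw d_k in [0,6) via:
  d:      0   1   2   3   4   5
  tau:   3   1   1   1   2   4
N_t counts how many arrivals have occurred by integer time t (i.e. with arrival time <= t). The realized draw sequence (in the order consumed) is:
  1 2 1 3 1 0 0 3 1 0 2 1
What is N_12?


draw d_1=1: τ_1=1, arrival time A_1=1
draw d_2=2: τ_2=1, arrival time A_2=2
draw d_3=1: τ_3=1, arrival time A_3=3
draw d_4=3: τ_4=1, arrival time A_4=4
draw d_5=1: τ_5=1, arrival time A_5=5
draw d_6=0: τ_6=3, arrival time A_6=8
draw d_7=0: τ_7=3, arrival time A_7=11
draw d_8=3: τ_8=1, arrival time A_8=12
draw d_9=1: τ_9=1, arrival time A_9=13
draw d_10=0: τ_10=3, arrival time A_10=16
draw d_11=2: τ_11=1, arrival time A_11=17
draw d_12=1: τ_12=1, arrival time A_12=18
N_t over t=0..12: 0:0 1:1 2:2 3:3 4:4 5:5 6:5 7:5 8:6 9:6 10:6 11:7 12:8

8


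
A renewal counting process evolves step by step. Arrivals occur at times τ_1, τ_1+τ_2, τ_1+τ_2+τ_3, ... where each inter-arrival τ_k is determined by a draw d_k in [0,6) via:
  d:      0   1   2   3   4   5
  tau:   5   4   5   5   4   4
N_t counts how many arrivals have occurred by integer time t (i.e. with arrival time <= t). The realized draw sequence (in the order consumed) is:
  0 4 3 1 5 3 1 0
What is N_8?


draw d_1=0: τ_1=5, arrival time A_1=5
draw d_2=4: τ_2=4, arrival time A_2=9
draw d_3=3: τ_3=5, arrival time A_3=14
draw d_4=1: τ_4=4, arrival time A_4=18
draw d_5=5: τ_5=4, arrival time A_5=22
draw d_6=3: τ_6=5, arrival time A_6=27
draw d_7=1: τ_7=4, arrival time A_7=31
draw d_8=0: τ_8=5, arrival time A_8=36
N_t over t=0..8: 0:0 1:0 2:0 3:0 4:0 5:1 6:1 7:1 8:1

1


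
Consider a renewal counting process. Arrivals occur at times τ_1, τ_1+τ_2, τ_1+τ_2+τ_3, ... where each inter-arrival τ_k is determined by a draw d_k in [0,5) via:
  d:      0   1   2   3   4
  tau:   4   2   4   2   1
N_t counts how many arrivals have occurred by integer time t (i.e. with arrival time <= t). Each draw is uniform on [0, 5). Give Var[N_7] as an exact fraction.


5304379094/6103515625

Inter-arrival values over d=0..4: [4, 2, 4, 2, 1]
Each d has probability 1/5, so the pmf of τ is: f(1) = 1/5, f(2) = 2/5, f(4) = 2/5
Let p_n(j) = P(N_n = j), with p_0 = [1]. Condition on τ_1: p_n(0) = P(τ > n), and for j >= 1, p_n(j) = Σ_{k<=n} f(k)·p_{n−k}(j−1)
p_1 = [4/5, 1/5]  (j = 0..1)
p_2 = [2/5, 14/25, 1/25]  (j = 0..2)
p_3 = [2/5, 2/5, 24/125, 1/125]  (j = 0..3)
p_4 = [0, 16/25, 38/125, 34/625, 1/625]  (j = 0..4)
p_5 = [0, 12/25, 46/125, 86/625, 44/3125, 1/3125]  (j = 0..5)
p_6 = [0, 4/25, 72/125, 132/625, 154/3125, 54/15625, 1/15625]  (j = 0..6)
p_7 = [0, 4/25, 48/125, 212/625, 314/3125, 242/15625, 64/78125, 1/78125]  (j = 0..7)
E[N_7] = Σ j·p_7(j) = 189841/78125;  E[N_7²] = Σ j²·p_7(j) = 529203/78125
Var[N_7] = 529203/78125 − (189841/78125)² = 5304379094/6103515625


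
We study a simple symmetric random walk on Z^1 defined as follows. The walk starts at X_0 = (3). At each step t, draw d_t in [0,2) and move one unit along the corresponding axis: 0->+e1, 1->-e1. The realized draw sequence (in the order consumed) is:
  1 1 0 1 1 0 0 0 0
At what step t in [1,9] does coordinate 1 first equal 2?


t=0: X=(3), d=1 → -e1, X_1=(2)
t=1: X=(2), d=1 → -e1, X_2=(1)
t=2: X=(1), d=0 → +e1, X_3=(2)
t=3: X=(2), d=1 → -e1, X_4=(1)
t=4: X=(1), d=1 → -e1, X_5=(0)
t=5: X=(0), d=0 → +e1, X_6=(1)
t=6: X=(1), d=0 → +e1, X_7=(2)
t=7: X=(2), d=0 → +e1, X_8=(3)
t=8: X=(3), d=0 → +e1, X_9=(4)

1


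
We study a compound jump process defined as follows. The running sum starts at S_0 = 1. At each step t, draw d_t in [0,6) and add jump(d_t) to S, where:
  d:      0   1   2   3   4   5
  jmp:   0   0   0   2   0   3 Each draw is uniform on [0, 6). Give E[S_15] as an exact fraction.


27/2

Outcome values over d=0..5: [0, 0, 0, 2, 0, 3]
Σy = 5, Σy² = 13, M = 6
μ = 5/6 = 5/6,  σ² = 13/6 − (5/6)² = 53/36
E[S_15] = 1 + 15·(5/6) = 27/2


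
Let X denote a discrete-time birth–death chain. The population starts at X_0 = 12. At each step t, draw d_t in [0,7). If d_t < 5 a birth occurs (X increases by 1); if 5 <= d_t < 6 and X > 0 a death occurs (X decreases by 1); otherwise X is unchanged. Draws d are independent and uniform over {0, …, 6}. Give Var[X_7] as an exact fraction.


26/7

X can drop by at most 1 per step and X_0 = 12 > T = 7, so X_t >= 12 − t >= 5 > 0 for every t <= 7: the floor at 0 (the 'and X > 0' condition) never binds. Hence X_7 = X_0 + Σ_{t<7} Y_t with i.i.d. increments Y_t = y(d_t) ∈ {+1, −1, 0}.
Outcome values over d=0..6: [1, 1, 1, 1, 1, -1, 0]
Σy = 4, Σy² = 6, M = 7
μ = 4/7 = 4/7,  σ² = 6/7 − (4/7)² = 26/49
Independent increments: Var[X_7] = 7·σ² = 7·(26/49) = 26/7


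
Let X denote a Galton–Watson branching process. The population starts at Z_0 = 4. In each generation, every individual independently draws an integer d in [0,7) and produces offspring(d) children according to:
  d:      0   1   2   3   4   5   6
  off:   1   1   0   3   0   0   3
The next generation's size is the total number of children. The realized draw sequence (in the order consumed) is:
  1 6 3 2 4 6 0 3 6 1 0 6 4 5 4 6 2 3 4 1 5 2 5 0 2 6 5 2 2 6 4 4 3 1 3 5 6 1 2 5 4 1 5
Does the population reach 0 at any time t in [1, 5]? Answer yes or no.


gen 0: Z_0=4, draws=[1, 6, 3, 2], offspring=[1, 3, 3, 0], Z_1=7
gen 1: Z_1=7, draws=[4, 6, 0, 3, 6, 1, 0], offspring=[0, 3, 1, 3, 3, 1, 1], Z_2=12
gen 2: Z_2=12, draws=[6, 4, 5, 4, 6, 2, 3, 4, 1, 5, 2, 5], offspring=[3, 0, 0, 0, 3, 0, 3, 0, 1, 0, 0, 0], Z_3=10
gen 3: Z_3=10, draws=[0, 2, 6, 5, 2, 2, 6, 4, 4, 3], offspring=[1, 0, 3, 0, 0, 0, 3, 0, 0, 3], Z_4=10
gen 4: Z_4=10, draws=[1, 3, 5, 6, 1, 2, 5, 4, 1, 5], offspring=[1, 3, 0, 3, 1, 0, 0, 0, 1, 0], Z_5=9

no


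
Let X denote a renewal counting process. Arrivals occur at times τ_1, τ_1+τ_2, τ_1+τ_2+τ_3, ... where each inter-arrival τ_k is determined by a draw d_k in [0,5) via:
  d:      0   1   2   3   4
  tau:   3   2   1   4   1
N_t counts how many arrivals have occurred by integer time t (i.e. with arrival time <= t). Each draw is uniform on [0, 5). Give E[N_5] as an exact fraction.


Inter-arrival values over d=0..4: [3, 2, 1, 4, 1]
Each d has probability 1/5, so the pmf of τ is: f(1) = 2/5, f(2) = 1/5, f(3) = 1/5, f(4) = 1/5
Renewal equation for m(n) = E[N_n]: condition on τ_1 = k (if k <= n, one arrival plus a fresh copy on the remaining n−k steps): m(n) = F(n) + Σ_{k<=n} f(k)·m(n−k), where F(n) = P(τ <= n) and m(0) = 0
m(1) = F(1) = 2/5
m(2) = F(2) + f(1)·m(1) = 3/5 + 2/5·2/5 = 19/25
m(3) = F(3) + f(1)·m(2) + f(2)·m(1) = 4/5 + 2/5·19/25 + 1/5·2/5 = 148/125
m(4) = F(4) + f(1)·m(3) + f(2)·m(2) + f(3)·m(1) = 1 + 2/5·148/125 + 1/5·19/25 + 1/5·2/5 = 1066/625
m(5) = F(5) + f(1)·m(4) + f(2)·m(3) + f(3)·m(2) + f(4)·m(1) = 1 + 2/5·1066/625 + 1/5·148/125 + 1/5·19/25 + 1/5·2/5 = 6722/3125
E[N_5] = m(5) = 6722/3125

6722/3125


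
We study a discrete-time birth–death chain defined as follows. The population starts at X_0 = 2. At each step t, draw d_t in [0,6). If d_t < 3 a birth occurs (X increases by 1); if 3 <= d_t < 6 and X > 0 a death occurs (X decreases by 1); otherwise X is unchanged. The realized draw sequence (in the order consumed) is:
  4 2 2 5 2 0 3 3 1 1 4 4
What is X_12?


t=0: X=2, d=4 → death, X_1=1
t=1: X=1, d=2 → birth, X_2=2
t=2: X=2, d=2 → birth, X_3=3
t=3: X=3, d=5 → death, X_4=2
t=4: X=2, d=2 → birth, X_5=3
t=5: X=3, d=0 → birth, X_6=4
t=6: X=4, d=3 → death, X_7=3
t=7: X=3, d=3 → death, X_8=2
t=8: X=2, d=1 → birth, X_9=3
t=9: X=3, d=1 → birth, X_10=4
t=10: X=4, d=4 → death, X_11=3
t=11: X=3, d=4 → death, X_12=2

2


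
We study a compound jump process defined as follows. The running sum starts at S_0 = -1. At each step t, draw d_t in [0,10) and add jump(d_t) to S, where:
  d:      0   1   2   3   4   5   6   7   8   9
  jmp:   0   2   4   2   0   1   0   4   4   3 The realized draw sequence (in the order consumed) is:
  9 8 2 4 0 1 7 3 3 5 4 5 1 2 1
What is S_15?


30

t=0: S=-1, d=9, jump=3, S_1=2
t=1: S=2, d=8, jump=4, S_2=6
t=2: S=6, d=2, jump=4, S_3=10
t=3: S=10, d=4, jump=0, S_4=10
t=4: S=10, d=0, jump=0, S_5=10
t=5: S=10, d=1, jump=2, S_6=12
t=6: S=12, d=7, jump=4, S_7=16
t=7: S=16, d=3, jump=2, S_8=18
t=8: S=18, d=3, jump=2, S_9=20
t=9: S=20, d=5, jump=1, S_10=21
t=10: S=21, d=4, jump=0, S_11=21
t=11: S=21, d=5, jump=1, S_12=22
t=12: S=22, d=1, jump=2, S_13=24
t=13: S=24, d=2, jump=4, S_14=28
t=14: S=28, d=1, jump=2, S_15=30


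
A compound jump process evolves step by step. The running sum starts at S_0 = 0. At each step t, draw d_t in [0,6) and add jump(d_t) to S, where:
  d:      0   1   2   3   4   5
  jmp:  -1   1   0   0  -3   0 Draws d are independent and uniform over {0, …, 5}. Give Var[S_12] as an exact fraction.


Outcome values over d=0..5: [-1, 1, 0, 0, -3, 0]
Σy = -3, Σy² = 11, M = 6
μ = -3/6 = -1/2,  σ² = 11/6 − (-1/2)² = 19/12
Independent increments: Var[S_12] = 12·σ² = 12·(19/12) = 19

19


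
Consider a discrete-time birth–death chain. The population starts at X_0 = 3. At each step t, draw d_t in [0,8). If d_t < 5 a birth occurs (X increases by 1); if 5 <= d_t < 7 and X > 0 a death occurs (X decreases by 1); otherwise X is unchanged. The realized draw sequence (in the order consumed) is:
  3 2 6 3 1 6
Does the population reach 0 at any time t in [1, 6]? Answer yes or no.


no

t=0: X=3, d=3 → birth, X_1=4
t=1: X=4, d=2 → birth, X_2=5
t=2: X=5, d=6 → death, X_3=4
t=3: X=4, d=3 → birth, X_4=5
t=4: X=5, d=1 → birth, X_5=6
t=5: X=6, d=6 → death, X_6=5


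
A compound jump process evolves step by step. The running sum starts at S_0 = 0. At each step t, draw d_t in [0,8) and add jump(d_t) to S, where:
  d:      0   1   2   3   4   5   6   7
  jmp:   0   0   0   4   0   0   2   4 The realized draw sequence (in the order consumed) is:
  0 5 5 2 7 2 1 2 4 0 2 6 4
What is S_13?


t=0: S=0, d=0, jump=0, S_1=0
t=1: S=0, d=5, jump=0, S_2=0
t=2: S=0, d=5, jump=0, S_3=0
t=3: S=0, d=2, jump=0, S_4=0
t=4: S=0, d=7, jump=4, S_5=4
t=5: S=4, d=2, jump=0, S_6=4
t=6: S=4, d=1, jump=0, S_7=4
t=7: S=4, d=2, jump=0, S_8=4
t=8: S=4, d=4, jump=0, S_9=4
t=9: S=4, d=0, jump=0, S_10=4
t=10: S=4, d=2, jump=0, S_11=4
t=11: S=4, d=6, jump=2, S_12=6
t=12: S=6, d=4, jump=0, S_13=6

6


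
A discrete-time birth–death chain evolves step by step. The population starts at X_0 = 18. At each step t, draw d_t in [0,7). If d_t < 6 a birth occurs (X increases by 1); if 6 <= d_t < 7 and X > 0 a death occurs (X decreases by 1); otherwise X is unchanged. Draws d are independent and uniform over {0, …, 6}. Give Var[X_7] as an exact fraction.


X can drop by at most 1 per step and X_0 = 18 > T = 7, so X_t >= 18 − t >= 11 > 0 for every t <= 7: the floor at 0 (the 'and X > 0' condition) never binds. Hence X_7 = X_0 + Σ_{t<7} Y_t with i.i.d. increments Y_t = y(d_t) ∈ {+1, −1, 0}.
Outcome values over d=0..6: [1, 1, 1, 1, 1, 1, -1]
Σy = 5, Σy² = 7, M = 7
μ = 5/7 = 5/7,  σ² = 7/7 − (5/7)² = 24/49
Independent increments: Var[X_7] = 7·σ² = 7·(24/49) = 24/7

24/7


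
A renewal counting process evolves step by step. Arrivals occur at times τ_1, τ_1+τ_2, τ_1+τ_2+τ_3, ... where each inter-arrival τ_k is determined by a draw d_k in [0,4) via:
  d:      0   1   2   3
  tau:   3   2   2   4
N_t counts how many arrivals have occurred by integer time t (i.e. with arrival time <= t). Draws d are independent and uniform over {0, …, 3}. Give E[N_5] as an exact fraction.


Inter-arrival values over d=0..3: [3, 2, 2, 4]
Each d has probability 1/4, so the pmf of τ is: f(2) = 1/2, f(3) = 1/4, f(4) = 1/4
Renewal equation for m(n) = E[N_n]: condition on τ_1 = k (if k <= n, one arrival plus a fresh copy on the remaining n−k steps): m(n) = F(n) + Σ_{k<=n} f(k)·m(n−k), where F(n) = P(τ <= n) and m(0) = 0
m(1) = F(1) = 0
m(2) = F(2) = 1/2
m(3) = F(3) = 3/4
m(4) = F(4) + f(2)·m(2) = 1 + 1/2·1/2 = 5/4
m(5) = F(5) + f(2)·m(3) + f(3)·m(2) = 1 + 1/2·3/4 + 1/4·1/2 = 3/2
E[N_5] = m(5) = 3/2

3/2


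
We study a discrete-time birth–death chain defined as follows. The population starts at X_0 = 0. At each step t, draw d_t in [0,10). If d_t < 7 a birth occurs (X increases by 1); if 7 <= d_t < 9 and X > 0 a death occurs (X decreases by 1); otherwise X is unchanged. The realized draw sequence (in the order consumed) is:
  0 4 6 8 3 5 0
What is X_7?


5

t=0: X=0, d=0 → birth, X_1=1
t=1: X=1, d=4 → birth, X_2=2
t=2: X=2, d=6 → birth, X_3=3
t=3: X=3, d=8 → death, X_4=2
t=4: X=2, d=3 → birth, X_5=3
t=5: X=3, d=5 → birth, X_6=4
t=6: X=4, d=0 → birth, X_7=5


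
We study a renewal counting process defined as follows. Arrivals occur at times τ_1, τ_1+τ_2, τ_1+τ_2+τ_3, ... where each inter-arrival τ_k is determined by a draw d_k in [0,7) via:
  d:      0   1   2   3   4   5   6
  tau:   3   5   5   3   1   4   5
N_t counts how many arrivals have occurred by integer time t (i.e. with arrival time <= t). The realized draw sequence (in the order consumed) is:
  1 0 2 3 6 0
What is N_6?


1

draw d_1=1: τ_1=5, arrival time A_1=5
draw d_2=0: τ_2=3, arrival time A_2=8
draw d_3=2: τ_3=5, arrival time A_3=13
draw d_4=3: τ_4=3, arrival time A_4=16
draw d_5=6: τ_5=5, arrival time A_5=21
draw d_6=0: τ_6=3, arrival time A_6=24
N_t over t=0..6: 0:0 1:0 2:0 3:0 4:0 5:1 6:1
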